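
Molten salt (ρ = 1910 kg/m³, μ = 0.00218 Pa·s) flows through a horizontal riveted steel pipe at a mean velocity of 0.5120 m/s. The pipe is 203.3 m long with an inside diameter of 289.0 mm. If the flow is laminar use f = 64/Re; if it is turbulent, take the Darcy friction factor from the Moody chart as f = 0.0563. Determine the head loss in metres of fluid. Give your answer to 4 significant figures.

Reynolds number Re = ρVD/μ = 1910 · 0.512 · 0.289 / 0.00218 = 1.296e+05.
Re > 4000 → turbulent; use the Moody-chart value f = 0.0563.
Darcy-Weisbach: ΔP = f(L/D)(ρV²/2) = 0.0563·(203.3/0.289)·(1910·0.512²/2) = 0.0563·703.5·250.3 = 9915 Pa.
Head loss h_f = ΔP/(ρg) = 9915/(1910·9.81) = 0.5292 m.

h_f ≈ 0.5292 m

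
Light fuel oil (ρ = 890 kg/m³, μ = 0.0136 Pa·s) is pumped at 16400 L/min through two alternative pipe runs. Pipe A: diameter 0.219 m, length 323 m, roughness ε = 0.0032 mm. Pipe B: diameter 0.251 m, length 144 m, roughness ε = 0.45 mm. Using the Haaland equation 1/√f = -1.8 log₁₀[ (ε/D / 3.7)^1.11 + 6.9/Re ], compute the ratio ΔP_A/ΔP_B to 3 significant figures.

Pipe A: V = Q/A = 0.2733/0.03767 = 7.256 m/s; Re = 1.04e+05; ε/D = 1.46e-05; Haaland → f = 0.01774; ΔP_A = f(L/D)(ρV²/2) = 6.129e+05 Pa.
Pipe B: V = Q/A = 0.2733/0.04948 = 5.524 m/s; Re = 9.074e+04; ε/D = 0.00179; Haaland → f = 0.02456; ΔP_B = f(L/D)(ρV²/2) = 1.914e+05 Pa.
ΔP_A/ΔP_B = 6.129e+05/1.914e+05 = 3.20.

ΔP_A/ΔP_B ≈ 3.20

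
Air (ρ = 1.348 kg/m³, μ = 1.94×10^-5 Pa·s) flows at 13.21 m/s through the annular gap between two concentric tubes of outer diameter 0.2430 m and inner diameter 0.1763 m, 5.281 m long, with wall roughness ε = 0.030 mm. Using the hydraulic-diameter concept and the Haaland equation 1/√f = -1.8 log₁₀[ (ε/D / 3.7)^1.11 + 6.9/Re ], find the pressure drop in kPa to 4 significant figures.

ΔP ≈ 0.1988 kPa

Hydraulic diameter D_h = 4A/P = D_o - D_i = 0.243 - 0.1763 = 0.0667 m.
Re = ρVD_h/μ = 1.348·13.21·0.0667/1.94e-05 = 6.122e+04.
ε/D_h = 3e-05/0.0667 = 0.00045; Haaland gives 1/√f = -1.8 log₁₀[4.51e-05+0.000113] = 6.843, so f = 0.02135.
ΔP = f(L/D_h)(ρV²/2) = 0.02135·5.281/0.0667·117.6 = 198.8 Pa.
ΔP = 0.1988 kPa.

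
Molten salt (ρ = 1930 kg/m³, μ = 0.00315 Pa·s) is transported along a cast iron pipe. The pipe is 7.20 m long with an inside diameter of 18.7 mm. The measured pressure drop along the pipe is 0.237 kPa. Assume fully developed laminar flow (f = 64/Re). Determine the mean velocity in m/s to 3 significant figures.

V ≈ 0.114 m/s

For laminar flow, f = 64/Re with Re = ρVD/μ, so Darcy-Weisbach reduces to ΔP = 32μLV/D². Solving for V: V = ΔP·D²/(32μL) = 237·(0.0187)²/(32·0.00315·7.2) = 0.1142 m/s.
Check: Re = ρVD/μ = 1930·0.1142·0.0187/0.00315 = 1308 < 2300, so the laminar assumption holds.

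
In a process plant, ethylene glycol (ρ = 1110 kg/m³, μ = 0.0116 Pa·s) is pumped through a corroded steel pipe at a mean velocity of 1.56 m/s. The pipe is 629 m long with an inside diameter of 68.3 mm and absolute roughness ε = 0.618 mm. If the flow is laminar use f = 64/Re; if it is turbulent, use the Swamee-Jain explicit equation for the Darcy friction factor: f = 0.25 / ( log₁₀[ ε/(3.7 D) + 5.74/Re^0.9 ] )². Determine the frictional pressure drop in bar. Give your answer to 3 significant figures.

Reynolds number Re = ρVD/μ = 1110 · 1.56 · 0.0683 / 0.0116 = 1.02e+04.
Re > 4000 → turbulent. Relative roughness ε/D = 0.000618/0.0683 = 0.00905. Swamee-Jain: f = 0.25/(log₁₀[0.00905/3.7 + 5.74/1.02e+04^0.9])² = 0.25/(log₁₀[0.00245 + 0.00142])² = 0.25/(-2.413)² = 0.04293.
Darcy-Weisbach: ΔP = f(L/D)(ρV²/2) = 0.04293·(629/0.0683)·(1110·1.56²/2) = 0.04293·9209·1351 = 5.34e+05 Pa.
ΔP = 5.34e+05 Pa = 5.34 bar.

ΔP ≈ 5.34 bar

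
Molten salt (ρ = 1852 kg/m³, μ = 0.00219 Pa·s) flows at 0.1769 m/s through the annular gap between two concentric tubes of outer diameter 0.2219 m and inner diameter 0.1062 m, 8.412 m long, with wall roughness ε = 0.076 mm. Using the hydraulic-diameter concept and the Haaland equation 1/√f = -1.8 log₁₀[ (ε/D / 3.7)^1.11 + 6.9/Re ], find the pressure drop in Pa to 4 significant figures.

ΔP ≈ 58.63 Pa

Hydraulic diameter D_h = 4A/P = D_o - D_i = 0.2219 - 0.1062 = 0.1157 m.
Re = ρVD_h/μ = 1852·0.1769·0.1157/0.00219 = 1.731e+04.
ε/D_h = 7.6e-05/0.1157 = 0.000657; Haaland gives 1/√f = -1.8 log₁₀[6.87e-05+0.000399] = 5.995, so f = 0.02783.
ΔP = f(L/D_h)(ρV²/2) = 0.02783·8.412/0.1157·28.98 = 58.63 Pa.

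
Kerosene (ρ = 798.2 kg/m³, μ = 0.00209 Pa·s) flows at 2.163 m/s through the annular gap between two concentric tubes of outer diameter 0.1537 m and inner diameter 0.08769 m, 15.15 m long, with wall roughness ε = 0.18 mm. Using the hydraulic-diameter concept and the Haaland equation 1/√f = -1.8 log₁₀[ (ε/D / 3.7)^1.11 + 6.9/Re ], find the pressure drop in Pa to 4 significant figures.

ΔP ≈ 11880 Pa

Hydraulic diameter D_h = 4A/P = D_o - D_i = 0.1537 - 0.08769 = 0.06601 m.
Re = ρVD_h/μ = 798.2·2.163·0.06601/0.00209 = 5.453e+04.
ε/D_h = 0.00018/0.06601 = 0.00273; Haaland gives 1/√f = -1.8 log₁₀[0.000333+0.000127] = 6.007, so f = 0.02771.
ΔP = f(L/D_h)(ρV²/2) = 0.02771·15.15/0.06601·1867 = 1.188e+04 Pa.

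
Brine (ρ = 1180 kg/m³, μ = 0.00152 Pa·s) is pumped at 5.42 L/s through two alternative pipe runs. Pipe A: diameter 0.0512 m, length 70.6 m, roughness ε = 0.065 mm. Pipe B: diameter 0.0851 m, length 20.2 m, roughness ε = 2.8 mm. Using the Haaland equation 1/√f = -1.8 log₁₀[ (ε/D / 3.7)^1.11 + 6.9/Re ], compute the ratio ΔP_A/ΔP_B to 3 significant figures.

ΔP_A/ΔP_B ≈ 16.8

Pipe A: V = Q/A = 0.00542/0.002059 = 2.633 m/s; Re = 1.046e+05; ε/D = 0.00127; Haaland → f = 0.02278; ΔP_A = f(L/D)(ρV²/2) = 1.284e+05 Pa.
Pipe B: V = Q/A = 0.00542/0.005688 = 0.9529 m/s; Re = 6.295e+04; ε/D = 0.0329; Haaland → f = 0.06002; ΔP_B = f(L/D)(ρV²/2) = 7633 Pa.
ΔP_A/ΔP_B = 1.284e+05/7633 = 16.8.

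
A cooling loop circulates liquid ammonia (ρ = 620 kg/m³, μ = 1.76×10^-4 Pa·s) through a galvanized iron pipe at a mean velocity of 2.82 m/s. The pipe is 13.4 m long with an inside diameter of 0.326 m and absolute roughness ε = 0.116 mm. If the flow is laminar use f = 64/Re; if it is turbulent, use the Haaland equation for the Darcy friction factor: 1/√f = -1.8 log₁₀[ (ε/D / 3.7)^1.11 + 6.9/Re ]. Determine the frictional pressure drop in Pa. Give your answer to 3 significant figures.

Reynolds number Re = ρVD/μ = 620 · 2.82 · 0.326 / 0.000176 = 3.239e+06.
Re > 4000 → turbulent. Relative roughness ε/D = 0.000116/0.326 = 0.000356. Haaland: 1/√f = -1.8 log₁₀[(0.000356/3.7)^1.11 + 6.9/3.239e+06] = -1.8 log₁₀[3.48e-05 + 2.13e-06] = 7.979, so f = 0.01571.
Darcy-Weisbach: ΔP = f(L/D)(ρV²/2) = 0.01571·(13.4/0.326)·(620·2.82²/2) = 0.01571·41.1·2465 = 1592 Pa.

ΔP ≈ 1590 Pa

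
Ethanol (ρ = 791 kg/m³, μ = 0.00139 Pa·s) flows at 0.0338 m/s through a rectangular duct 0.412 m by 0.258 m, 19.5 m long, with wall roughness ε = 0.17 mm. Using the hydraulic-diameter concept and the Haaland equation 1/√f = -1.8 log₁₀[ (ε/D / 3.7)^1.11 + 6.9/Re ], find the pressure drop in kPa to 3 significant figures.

ΔP ≈ 0.00100 kPa

Hydraulic diameter D_h = 4A/P = 4·(0.412·0.258)/(2·(0.412+0.258)) = 0.4252/1.34 = 0.3173 m.
Re = ρVD_h/μ = 791·0.0338·0.3173/0.00139 = 6103.
ε/D_h = 0.00017/0.3173 = 0.000536; Haaland gives 1/√f = -1.8 log₁₀[5.48e-05+0.00113] = 5.267, so f = 0.03605.
ΔP = f(L/D_h)(ρV²/2) = 0.03605·19.5/0.3173·0.4518 = 1.001 Pa.
ΔP = 0.00100 kPa.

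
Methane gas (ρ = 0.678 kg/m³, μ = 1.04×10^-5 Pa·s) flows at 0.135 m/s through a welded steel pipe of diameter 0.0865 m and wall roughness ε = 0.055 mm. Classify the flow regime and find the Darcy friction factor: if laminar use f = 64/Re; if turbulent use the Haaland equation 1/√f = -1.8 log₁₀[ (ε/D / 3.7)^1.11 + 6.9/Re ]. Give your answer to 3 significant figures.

Re = ρVD/μ = 0.678·0.135·0.0865/1.04e-05 = 761.3.
Re < 2300 → laminar, so f = 64/Re = 0.08407 (roughness is irrelevant in laminar flow).

f ≈ 0.0841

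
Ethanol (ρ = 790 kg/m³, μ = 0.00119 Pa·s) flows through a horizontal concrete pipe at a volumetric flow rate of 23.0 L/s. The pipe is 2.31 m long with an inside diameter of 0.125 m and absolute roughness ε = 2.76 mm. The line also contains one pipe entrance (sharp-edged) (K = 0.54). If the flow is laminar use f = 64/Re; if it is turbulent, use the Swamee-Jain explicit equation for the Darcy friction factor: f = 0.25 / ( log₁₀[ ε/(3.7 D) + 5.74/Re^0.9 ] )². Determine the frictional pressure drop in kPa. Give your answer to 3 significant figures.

ΔP ≈ 2.06 kPa

Q = 23.0 L/s = 23.0/1000 = 0.023 m³/s.
Cross-sectional area A = πD²/4 = π(0.125)²/4 = 0.01227 m²; mean velocity V = Q/A = 0.023/0.01227 = 1.874 m/s.
Reynolds number Re = ρVD/μ = 790 · 1.874 · 0.125 / 0.00119 = 1.555e+05.
Re > 4000 → turbulent. Relative roughness ε/D = 0.00276/0.125 = 0.0221. Swamee-Jain: f = 0.25/(log₁₀[0.0221/3.7 + 5.74/1.555e+05^0.9])² = 0.25/(log₁₀[0.00597 + 0.000122])² = 0.25/(-2.215)² = 0.05094.
Total minor-loss coefficient ΣK = 1·0.54 = 0.54.
ΔP = [f·L/D + ΣK]·(ρV²/2) = [0.05094·2.31/0.125 + 0.54]·(790·1.874²/2) = [0.9413 + 0.54]·1387 = 2055 Pa.
ΔP = 2055 Pa = 2.06 kPa.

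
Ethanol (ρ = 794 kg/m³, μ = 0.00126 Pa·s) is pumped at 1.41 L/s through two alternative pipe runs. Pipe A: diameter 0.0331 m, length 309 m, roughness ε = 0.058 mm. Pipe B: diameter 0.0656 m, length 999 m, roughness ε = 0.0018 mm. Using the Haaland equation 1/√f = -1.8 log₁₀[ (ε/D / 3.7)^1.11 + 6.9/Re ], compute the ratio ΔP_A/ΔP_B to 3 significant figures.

ΔP_A/ΔP_B ≈ 9.48

Pipe A: V = Q/A = 0.00141/0.0008605 = 1.639 m/s; Re = 3.418e+04; ε/D = 0.00175; Haaland → f = 0.02683; ΔP_A = f(L/D)(ρV²/2) = 2.67e+05 Pa.
Pipe B: V = Q/A = 0.00141/0.00338 = 0.4172 m/s; Re = 1.725e+04; ε/D = 2.74e-05; Haaland → f = 0.02677; ΔP_B = f(L/D)(ρV²/2) = 2.816e+04 Pa.
ΔP_A/ΔP_B = 2.67e+05/2.816e+04 = 9.48.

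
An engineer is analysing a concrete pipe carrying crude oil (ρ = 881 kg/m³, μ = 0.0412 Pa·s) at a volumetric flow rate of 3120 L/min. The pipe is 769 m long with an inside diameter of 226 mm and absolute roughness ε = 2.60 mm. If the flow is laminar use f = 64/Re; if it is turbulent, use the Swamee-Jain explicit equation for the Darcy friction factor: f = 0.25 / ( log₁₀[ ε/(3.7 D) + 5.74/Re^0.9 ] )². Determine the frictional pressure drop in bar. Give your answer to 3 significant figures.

ΔP ≈ 1.22 bar

Q = 3120 L/min = 3120/60000 = 0.052 m³/s.
Cross-sectional area A = πD²/4 = π(0.226)²/4 = 0.04011 m²; mean velocity V = Q/A = 0.052/0.04011 = 1.296 m/s.
Reynolds number Re = ρVD/μ = 881 · 1.296 · 0.226 / 0.0412 = 6264.
Re > 4000 → turbulent. Relative roughness ε/D = 0.0026/0.226 = 0.0115. Swamee-Jain: f = 0.25/(log₁₀[0.0115/3.7 + 5.74/6264^0.9])² = 0.25/(log₁₀[0.00311 + 0.0022])² = 0.25/(-2.275)² = 0.04829.
Darcy-Weisbach: ΔP = f(L/D)(ρV²/2) = 0.04829·(769/0.226)·(881·1.296²/2) = 0.04829·3403·740.2 = 1.216e+05 Pa.
ΔP = 1.216e+05 Pa = 1.22 bar.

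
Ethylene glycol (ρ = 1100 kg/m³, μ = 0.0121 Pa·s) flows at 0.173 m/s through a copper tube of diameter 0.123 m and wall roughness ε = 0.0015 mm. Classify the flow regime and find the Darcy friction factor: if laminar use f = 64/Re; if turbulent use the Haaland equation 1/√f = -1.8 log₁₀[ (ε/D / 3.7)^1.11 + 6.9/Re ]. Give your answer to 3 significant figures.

f ≈ 0.0331

Re = ρVD/μ = 1100·0.173·0.123/0.0121 = 1934.
Re < 2300 → laminar, so f = 64/Re = 0.03308 (roughness is irrelevant in laminar flow).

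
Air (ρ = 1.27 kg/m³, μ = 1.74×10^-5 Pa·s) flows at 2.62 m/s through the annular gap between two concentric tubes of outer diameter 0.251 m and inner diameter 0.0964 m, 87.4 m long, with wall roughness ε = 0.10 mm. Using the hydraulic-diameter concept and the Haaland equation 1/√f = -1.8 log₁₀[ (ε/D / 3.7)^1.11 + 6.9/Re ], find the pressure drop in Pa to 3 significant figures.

Hydraulic diameter D_h = 4A/P = D_o - D_i = 0.251 - 0.0964 = 0.1546 m.
Re = ρVD_h/μ = 1.27·2.62·0.1546/1.74e-05 = 2.956e+04.
ε/D_h = 0.0001/0.1546 = 0.000647; Haaland gives 1/√f = -1.8 log₁₀[6.75e-05+0.000233] = 6.339, so f = 0.02489.
ΔP = f(L/D_h)(ρV²/2) = 0.02489·87.4/0.1546·4.359 = 61.33 Pa.

ΔP ≈ 61.3 Pa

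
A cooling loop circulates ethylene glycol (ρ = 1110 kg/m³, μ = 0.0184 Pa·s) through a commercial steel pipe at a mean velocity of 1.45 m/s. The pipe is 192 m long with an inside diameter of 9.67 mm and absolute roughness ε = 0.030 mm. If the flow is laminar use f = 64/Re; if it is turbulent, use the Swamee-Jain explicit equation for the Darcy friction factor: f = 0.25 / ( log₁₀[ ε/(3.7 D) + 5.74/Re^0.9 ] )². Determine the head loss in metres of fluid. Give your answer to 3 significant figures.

h_f ≈ 161 m

Reynolds number Re = ρVD/μ = 1110 · 1.45 · 0.00967 / 0.0184 = 845.9.
Re < 2300 → laminar flow, so f = 64/Re = 64/845.9 = 0.07566 (the turbulent correlation is not needed).
Darcy-Weisbach: ΔP = f(L/D)(ρV²/2) = 0.07566·(192/0.00967)·(1110·1.45²/2) = 0.07566·1.986e+04·1167 = 1.753e+06 Pa.
Head loss h_f = ΔP/(ρg) = 1.753e+06/(1110·9.81) = 161 m.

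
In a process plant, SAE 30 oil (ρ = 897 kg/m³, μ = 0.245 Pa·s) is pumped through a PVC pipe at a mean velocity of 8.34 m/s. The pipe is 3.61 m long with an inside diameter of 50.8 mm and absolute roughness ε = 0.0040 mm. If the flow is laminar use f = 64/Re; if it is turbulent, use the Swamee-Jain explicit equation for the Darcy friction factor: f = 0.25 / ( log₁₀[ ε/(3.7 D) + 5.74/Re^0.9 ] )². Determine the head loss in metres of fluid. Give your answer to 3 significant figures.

Reynolds number Re = ρVD/μ = 897 · 8.34 · 0.0508 / 0.245 = 1551.
Re < 2300 → laminar flow, so f = 64/Re = 64/1551 = 0.04126 (the turbulent correlation is not needed).
Darcy-Weisbach: ΔP = f(L/D)(ρV²/2) = 0.04126·(3.61/0.0508)·(897·8.34²/2) = 0.04126·71.06·3.12e+04 = 9.147e+04 Pa.
Head loss h_f = ΔP/(ρg) = 9.147e+04/(897·9.81) = 10.4 m.

h_f ≈ 10.4 m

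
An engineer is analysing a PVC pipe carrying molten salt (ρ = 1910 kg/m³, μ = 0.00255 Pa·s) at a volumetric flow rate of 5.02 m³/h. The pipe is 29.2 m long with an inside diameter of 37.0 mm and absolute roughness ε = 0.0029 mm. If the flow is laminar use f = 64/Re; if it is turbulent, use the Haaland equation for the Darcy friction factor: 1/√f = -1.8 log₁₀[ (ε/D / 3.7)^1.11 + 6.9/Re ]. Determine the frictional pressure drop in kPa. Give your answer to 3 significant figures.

Q = 5.02 m³/h = 5.02/3600 = 0.001394 m³/s.
Cross-sectional area A = πD²/4 = π(0.037)²/4 = 0.001075 m²; mean velocity V = Q/A = 0.001394/0.001075 = 1.297 m/s.
Reynolds number Re = ρVD/μ = 1910 · 1.297 · 0.037 / 0.00255 = 3.594e+04.
Re > 4000 → turbulent. Relative roughness ε/D = 2.9e-06/0.037 = 7.84e-05. Haaland: 1/√f = -1.8 log₁₀[(7.84e-05/3.7)^1.11 + 6.9/3.594e+04] = -1.8 log₁₀[6.48e-06 + 0.000192] = 6.664, so f = 0.02252.
Darcy-Weisbach: ΔP = f(L/D)(ρV²/2) = 0.02252·(29.2/0.037)·(1910·1.297²/2) = 0.02252·789.2·1606 = 2.854e+04 Pa.
ΔP = 2.854e+04 Pa = 28.5 kPa.

ΔP ≈ 28.5 kPa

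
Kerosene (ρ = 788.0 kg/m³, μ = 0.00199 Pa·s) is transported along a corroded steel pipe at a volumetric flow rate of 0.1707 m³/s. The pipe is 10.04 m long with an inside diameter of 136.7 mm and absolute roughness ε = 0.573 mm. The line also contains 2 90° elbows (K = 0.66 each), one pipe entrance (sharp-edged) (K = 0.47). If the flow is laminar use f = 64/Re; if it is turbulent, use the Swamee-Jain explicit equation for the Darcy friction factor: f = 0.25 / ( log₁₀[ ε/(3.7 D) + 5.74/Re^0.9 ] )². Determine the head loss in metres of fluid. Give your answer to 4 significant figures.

h_f ≈ 27.06 m

Cross-sectional area A = πD²/4 = π(0.1367)²/4 = 0.01468 m²; mean velocity V = Q/A = 0.1707/0.01468 = 11.63 m/s.
Reynolds number Re = ρVD/μ = 788 · 11.63 · 0.1367 / 0.00199 = 6.296e+05.
Re > 4000 → turbulent. Relative roughness ε/D = 0.000573/0.1367 = 0.00419. Swamee-Jain: f = 0.25/(log₁₀[0.00419/3.7 + 5.74/6.296e+05^0.9])² = 0.25/(log₁₀[0.00113 + 3.47e-05])² = 0.25/(-2.933)² = 0.02907.
Total minor-loss coefficient ΣK = 2·0.66 + 1·0.47 = 1.79.
ΔP = [f·L/D + ΣK]·(ρV²/2) = [0.02907·10.04/0.1367 + 1.79]·(788·11.63²/2) = [2.135 + 1.79]·5.33e+04 = 2.092e+05 Pa.
Head loss h_f = ΔP/(ρg) = 2.092e+05/(788·9.81) = 27.06 m.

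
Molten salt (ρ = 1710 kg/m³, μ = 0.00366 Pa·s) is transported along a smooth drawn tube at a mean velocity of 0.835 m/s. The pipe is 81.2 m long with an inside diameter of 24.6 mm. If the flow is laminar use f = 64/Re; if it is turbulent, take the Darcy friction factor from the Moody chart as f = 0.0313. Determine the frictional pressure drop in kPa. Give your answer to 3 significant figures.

ΔP ≈ 61.6 kPa

Reynolds number Re = ρVD/μ = 1710 · 0.835 · 0.0246 / 0.00366 = 9597.
Re > 4000 → turbulent; use the Moody-chart value f = 0.0313.
Darcy-Weisbach: ΔP = f(L/D)(ρV²/2) = 0.0313·(81.2/0.0246)·(1710·0.835²/2) = 0.0313·3301·596.1 = 6.159e+04 Pa.
ΔP = 6.159e+04 Pa = 61.6 kPa.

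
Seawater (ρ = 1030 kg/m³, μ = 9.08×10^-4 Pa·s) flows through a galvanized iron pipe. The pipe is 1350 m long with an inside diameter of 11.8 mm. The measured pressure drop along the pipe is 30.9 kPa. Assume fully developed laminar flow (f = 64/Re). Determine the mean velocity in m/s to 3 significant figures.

V ≈ 0.110 m/s

For laminar flow, f = 64/Re with Re = ρVD/μ, so Darcy-Weisbach reduces to ΔP = 32μLV/D². Solving for V: V = ΔP·D²/(32μL) = 3.09e+04·(0.0118)²/(32·0.000908·1350) = 0.1097 m/s.
Check: Re = ρVD/μ = 1030·0.1097·0.0118/0.000908 = 1468 < 2300, so the laminar assumption holds.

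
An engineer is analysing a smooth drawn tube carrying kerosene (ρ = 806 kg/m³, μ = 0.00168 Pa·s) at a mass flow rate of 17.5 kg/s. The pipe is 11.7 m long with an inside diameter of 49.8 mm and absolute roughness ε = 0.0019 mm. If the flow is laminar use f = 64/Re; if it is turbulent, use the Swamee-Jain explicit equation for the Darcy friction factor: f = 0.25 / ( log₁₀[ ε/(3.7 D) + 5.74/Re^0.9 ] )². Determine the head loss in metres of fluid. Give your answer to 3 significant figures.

A = πD²/4 = π(0.0498)²/4 = 0.001948 m²; mean velocity V = ṁ/(ρA) = 17.5/(806 · 0.001948) = 11.15 m/s.
Reynolds number Re = ρVD/μ = 806 · 11.15 · 0.0498 / 0.00168 = 2.663e+05.
Re > 4000 → turbulent. Relative roughness ε/D = 1.9e-06/0.0498 = 3.82e-05. Swamee-Jain: f = 0.25/(log₁₀[3.82e-05/3.7 + 5.74/2.663e+05^0.9])² = 0.25/(log₁₀[1.03e-05 + 7.52e-05])² = 0.25/(-4.068)² = 0.01511.
Darcy-Weisbach: ΔP = f(L/D)(ρV²/2) = 0.01511·(11.7/0.0498)·(806·11.15²/2) = 0.01511·234.9·5.007e+04 = 1.777e+05 Pa.
Head loss h_f = ΔP/(ρg) = 1.777e+05/(806·9.81) = 22.5 m.

h_f ≈ 22.5 m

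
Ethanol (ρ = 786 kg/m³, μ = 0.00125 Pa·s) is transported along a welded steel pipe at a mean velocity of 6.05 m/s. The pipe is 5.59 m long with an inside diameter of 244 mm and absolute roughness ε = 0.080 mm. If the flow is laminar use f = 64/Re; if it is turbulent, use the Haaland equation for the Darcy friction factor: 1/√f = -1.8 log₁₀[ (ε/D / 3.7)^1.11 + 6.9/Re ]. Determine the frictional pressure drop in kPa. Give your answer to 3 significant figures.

ΔP ≈ 5.24 kPa

Reynolds number Re = ρVD/μ = 786 · 6.05 · 0.244 / 0.00125 = 9.282e+05.
Re > 4000 → turbulent. Relative roughness ε/D = 8e-05/0.244 = 0.000328. Haaland: 1/√f = -1.8 log₁₀[(0.000328/3.7)^1.11 + 6.9/9.282e+05] = -1.8 log₁₀[3.17e-05 + 7.43e-06] = 7.932, so f = 0.01589.
Darcy-Weisbach: ΔP = f(L/D)(ρV²/2) = 0.01589·(5.59/0.244)·(786·6.05²/2) = 0.01589·22.91·1.438e+04 = 5237 Pa.
ΔP = 5237 Pa = 5.24 kPa.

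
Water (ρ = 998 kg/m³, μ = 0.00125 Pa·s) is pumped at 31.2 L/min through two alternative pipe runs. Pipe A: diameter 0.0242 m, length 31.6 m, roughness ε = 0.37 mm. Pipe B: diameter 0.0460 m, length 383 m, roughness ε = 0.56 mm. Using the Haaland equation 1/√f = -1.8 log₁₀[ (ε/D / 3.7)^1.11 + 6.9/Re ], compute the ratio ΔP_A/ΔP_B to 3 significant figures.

Pipe A: V = Q/A = 0.00052/0.00046 = 1.131 m/s; Re = 2.184e+04; ε/D = 0.0153; Haaland → f = 0.04604; ΔP_A = f(L/D)(ρV²/2) = 3.834e+04 Pa.
Pipe B: V = Q/A = 0.00052/0.001662 = 0.3129 m/s; Re = 1.149e+04; ε/D = 0.0122; Haaland → f = 0.04469; ΔP_B = f(L/D)(ρV²/2) = 1.818e+04 Pa.
ΔP_A/ΔP_B = 3.834e+04/1.818e+04 = 2.11.

ΔP_A/ΔP_B ≈ 2.11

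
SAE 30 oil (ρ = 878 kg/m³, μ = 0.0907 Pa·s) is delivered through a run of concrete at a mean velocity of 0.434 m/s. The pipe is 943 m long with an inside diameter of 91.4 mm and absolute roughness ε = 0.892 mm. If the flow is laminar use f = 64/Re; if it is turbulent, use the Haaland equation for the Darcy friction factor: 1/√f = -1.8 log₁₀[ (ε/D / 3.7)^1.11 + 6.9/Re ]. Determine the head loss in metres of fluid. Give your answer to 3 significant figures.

h_f ≈ 16.5 m

Reynolds number Re = ρVD/μ = 878 · 0.434 · 0.0914 / 0.0907 = 384.
Re < 2300 → laminar flow, so f = 64/Re = 64/384 = 0.1667 (the turbulent correlation is not needed).
Darcy-Weisbach: ΔP = f(L/D)(ρV²/2) = 0.1667·(943/0.0914)·(878·0.434²/2) = 0.1667·1.032e+04·82.69 = 1.422e+05 Pa.
Head loss h_f = ΔP/(ρg) = 1.422e+05/(878·9.81) = 16.5 m.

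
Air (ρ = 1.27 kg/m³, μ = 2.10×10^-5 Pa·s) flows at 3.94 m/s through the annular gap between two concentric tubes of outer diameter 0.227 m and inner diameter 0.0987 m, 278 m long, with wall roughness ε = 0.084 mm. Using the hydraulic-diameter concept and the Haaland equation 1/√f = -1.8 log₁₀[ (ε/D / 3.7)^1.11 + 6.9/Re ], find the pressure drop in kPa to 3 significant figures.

ΔP ≈ 0.529 kPa

Hydraulic diameter D_h = 4A/P = D_o - D_i = 0.227 - 0.0987 = 0.1283 m.
Re = ρVD_h/μ = 1.27·3.94·0.1283/2.1e-05 = 3.057e+04.
ε/D_h = 8.4e-05/0.1283 = 0.000655; Haaland gives 1/√f = -1.8 log₁₀[6.84e-05+0.000226] = 6.357, so f = 0.02475.
ΔP = f(L/D_h)(ρV²/2) = 0.02475·278/0.1283·9.857 = 528.6 Pa.
ΔP = 0.529 kPa.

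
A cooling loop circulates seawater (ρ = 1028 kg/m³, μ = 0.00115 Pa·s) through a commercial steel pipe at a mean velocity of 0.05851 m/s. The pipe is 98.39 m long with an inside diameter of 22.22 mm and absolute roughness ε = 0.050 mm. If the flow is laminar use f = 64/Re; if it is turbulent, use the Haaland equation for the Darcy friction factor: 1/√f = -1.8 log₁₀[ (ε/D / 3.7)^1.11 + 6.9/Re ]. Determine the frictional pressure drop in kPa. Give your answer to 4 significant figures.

ΔP ≈ 0.4291 kPa

Reynolds number Re = ρVD/μ = 1028 · 0.05851 · 0.02222 / 0.00115 = 1162.
Re < 2300 → laminar flow, so f = 64/Re = 64/1162 = 0.05507 (the turbulent correlation is not needed).
Darcy-Weisbach: ΔP = f(L/D)(ρV²/2) = 0.05507·(98.39/0.02222)·(1028·0.05851²/2) = 0.05507·4428·1.76 = 429.1 Pa.
ΔP = 429.1 Pa = 0.4291 kPa.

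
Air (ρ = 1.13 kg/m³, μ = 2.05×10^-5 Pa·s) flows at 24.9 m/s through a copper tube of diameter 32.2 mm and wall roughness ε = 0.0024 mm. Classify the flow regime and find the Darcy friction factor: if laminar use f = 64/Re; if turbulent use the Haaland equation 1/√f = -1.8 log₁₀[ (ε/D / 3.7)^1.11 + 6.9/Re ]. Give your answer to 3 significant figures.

Re = ρVD/μ = 1.13·24.9·0.0322/2.05e-05 = 4.42e+04.
Re > 4000 → turbulent. ε/D = 2.4e-06/0.0322 = 7.45e-05; Haaland: 1/√f = -1.8 log₁₀[6.13e-06 + 0.000156] = 6.822, so f = 0.02149.

f ≈ 0.0215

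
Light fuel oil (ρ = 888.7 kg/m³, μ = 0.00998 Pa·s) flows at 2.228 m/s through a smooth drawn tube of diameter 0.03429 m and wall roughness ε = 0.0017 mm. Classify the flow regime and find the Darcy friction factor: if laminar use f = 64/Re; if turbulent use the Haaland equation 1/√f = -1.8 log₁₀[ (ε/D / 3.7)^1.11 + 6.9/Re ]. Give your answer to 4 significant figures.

Re = ρVD/μ = 888.7·2.228·0.03429/0.00998 = 6803.
Re > 4000 → turbulent. ε/D = 1.7e-06/0.03429 = 4.96e-05; Haaland: 1/√f = -1.8 log₁₀[3.9e-06 + 0.00101] = 5.386, so f = 0.03447.

f ≈ 0.03447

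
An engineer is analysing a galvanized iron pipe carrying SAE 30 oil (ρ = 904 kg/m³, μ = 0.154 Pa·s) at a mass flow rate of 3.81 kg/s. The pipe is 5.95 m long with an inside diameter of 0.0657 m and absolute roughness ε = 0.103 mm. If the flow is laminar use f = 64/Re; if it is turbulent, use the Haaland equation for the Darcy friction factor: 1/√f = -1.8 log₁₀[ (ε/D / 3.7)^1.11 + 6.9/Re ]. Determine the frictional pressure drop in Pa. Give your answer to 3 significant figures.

ΔP ≈ 8440 Pa

A = πD²/4 = π(0.0657)²/4 = 0.00339 m²; mean velocity V = ṁ/(ρA) = 3.81/(904 · 0.00339) = 1.243 m/s.
Reynolds number Re = ρVD/μ = 904 · 1.243 · 0.0657 / 0.154 = 479.5.
Re < 2300 → laminar flow, so f = 64/Re = 64/479.5 = 0.1335 (the turbulent correlation is not needed).
Darcy-Weisbach: ΔP = f(L/D)(ρV²/2) = 0.1335·(5.95/0.0657)·(904·1.243²/2) = 0.1335·90.56·698.6 = 8445 Pa.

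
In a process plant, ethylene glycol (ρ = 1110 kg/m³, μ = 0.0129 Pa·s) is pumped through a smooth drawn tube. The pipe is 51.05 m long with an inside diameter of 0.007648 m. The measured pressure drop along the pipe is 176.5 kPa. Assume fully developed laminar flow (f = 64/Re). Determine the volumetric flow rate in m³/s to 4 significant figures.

For laminar flow, f = 64/Re with Re = ρVD/μ, so Darcy-Weisbach reduces to ΔP = 32μLV/D². Solving for V: V = ΔP·D²/(32μL) = 1.765e+05·(0.007648)²/(32·0.0129·51.05) = 0.4899 m/s.
Check: Re = ρVD/μ = 1110·0.4899·0.007648/0.0129 = 322.4 < 2300, so the laminar assumption holds.
Q = V·A = 0.4899·(π/4·0.007648²) = 2.251e-05 m³/s = 2.251×10^-5 m³/s.

Q ≈ 2.251×10^-5 m³/s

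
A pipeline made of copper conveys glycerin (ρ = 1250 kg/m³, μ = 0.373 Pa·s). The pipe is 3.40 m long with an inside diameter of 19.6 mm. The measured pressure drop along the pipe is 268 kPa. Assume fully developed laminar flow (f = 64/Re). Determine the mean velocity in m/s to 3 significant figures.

V ≈ 2.54 m/s

For laminar flow, f = 64/Re with Re = ρVD/μ, so Darcy-Weisbach reduces to ΔP = 32μLV/D². Solving for V: V = ΔP·D²/(32μL) = 2.68e+05·(0.0196)²/(32·0.373·3.4) = 2.537 m/s.
Check: Re = ρVD/μ = 1250·2.537·0.0196/0.373 = 166.6 < 2300, so the laminar assumption holds.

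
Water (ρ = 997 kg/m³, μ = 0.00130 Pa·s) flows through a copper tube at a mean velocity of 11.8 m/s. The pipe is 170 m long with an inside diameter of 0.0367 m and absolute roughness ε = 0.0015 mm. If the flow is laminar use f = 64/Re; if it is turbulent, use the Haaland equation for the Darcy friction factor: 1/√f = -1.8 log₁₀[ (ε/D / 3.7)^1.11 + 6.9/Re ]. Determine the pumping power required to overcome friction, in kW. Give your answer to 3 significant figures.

Reynolds number Re = ρVD/μ = 997 · 11.8 · 0.0367 / 0.0013 = 3.321e+05.
Re > 4000 → turbulent. Relative roughness ε/D = 1.5e-06/0.0367 = 4.09e-05. Haaland: 1/√f = -1.8 log₁₀[(4.09e-05/3.7)^1.11 + 6.9/3.321e+05] = -1.8 log₁₀[3.15e-06 + 2.08e-05] = 8.318, so f = 0.01445.
Darcy-Weisbach: ΔP = f(L/D)(ρV²/2) = 0.01445·(170/0.0367)·(997·11.8²/2) = 0.01445·4632·6.941e+04 = 4.647e+06 Pa.
Q = V·A = 11.8·0.001058 = 0.01248 m³/s.
Pumping power P = QΔP = 0.01248·4.647e+06 = 58000 W = 58.0 kW.

P ≈ 58.0 kW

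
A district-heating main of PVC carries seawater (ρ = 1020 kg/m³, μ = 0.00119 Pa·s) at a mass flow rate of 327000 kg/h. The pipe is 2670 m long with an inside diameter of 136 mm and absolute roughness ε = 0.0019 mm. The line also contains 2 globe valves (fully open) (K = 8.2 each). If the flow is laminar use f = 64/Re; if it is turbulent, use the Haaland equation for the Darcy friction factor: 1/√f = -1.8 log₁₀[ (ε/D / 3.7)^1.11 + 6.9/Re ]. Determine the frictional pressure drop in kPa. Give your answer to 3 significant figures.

ΔP ≈ 5010 kPa

ṁ = 327000 kg/h = 327000/3600 = 90.83 kg/s.
A = πD²/4 = π(0.136)²/4 = 0.01453 m²; mean velocity V = ṁ/(ρA) = 90.83/(1020 · 0.01453) = 6.13 m/s.
Reynolds number Re = ρVD/μ = 1020 · 6.13 · 0.136 / 0.00119 = 7.146e+05.
Re > 4000 → turbulent. Relative roughness ε/D = 1.9e-06/0.136 = 1.4e-05. Haaland: 1/√f = -1.8 log₁₀[(1.4e-05/3.7)^1.11 + 6.9/7.146e+05] = -1.8 log₁₀[9.56e-07 + 9.66e-06] = 8.954, so f = 0.01247.
Total minor-loss coefficient ΣK = 2·8.2 = 16.4.
ΔP = [f·L/D + ΣK]·(ρV²/2) = [0.01247·2670/0.136 + 16.4]·(1020·6.13²/2) = [244.9 + 16.4]·1.917e+04 = 5.008e+06 Pa.
ΔP = 5.008e+06 Pa = 5010 kPa.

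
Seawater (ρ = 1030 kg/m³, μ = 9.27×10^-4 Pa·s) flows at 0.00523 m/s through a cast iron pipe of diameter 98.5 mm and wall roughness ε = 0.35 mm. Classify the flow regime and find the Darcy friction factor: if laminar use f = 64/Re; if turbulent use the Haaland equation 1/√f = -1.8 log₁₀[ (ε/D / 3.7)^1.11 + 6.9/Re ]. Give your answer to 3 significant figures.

Re = ρVD/μ = 1030·0.00523·0.0985/0.000927 = 572.4.
Re < 2300 → laminar, so f = 64/Re = 0.1118 (roughness is irrelevant in laminar flow).

f ≈ 0.112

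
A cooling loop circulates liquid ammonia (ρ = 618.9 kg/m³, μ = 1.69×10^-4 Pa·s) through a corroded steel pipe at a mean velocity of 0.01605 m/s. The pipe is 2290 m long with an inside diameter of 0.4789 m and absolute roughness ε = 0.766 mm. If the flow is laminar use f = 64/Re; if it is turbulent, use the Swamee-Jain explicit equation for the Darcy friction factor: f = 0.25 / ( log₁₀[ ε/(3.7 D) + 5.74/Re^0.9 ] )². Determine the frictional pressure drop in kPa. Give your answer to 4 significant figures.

Reynolds number Re = ρVD/μ = 618.9 · 0.01605 · 0.4789 / 0.000169 = 2.815e+04.
Re > 4000 → turbulent. Relative roughness ε/D = 0.000766/0.4789 = 0.0016. Swamee-Jain: f = 0.25/(log₁₀[0.0016/3.7 + 5.74/2.815e+04^0.9])² = 0.25/(log₁₀[0.000432 + 0.000568])² = 0.25/(-3)² = 0.02778.
Darcy-Weisbach: ΔP = f(L/D)(ρV²/2) = 0.02778·(2290/0.4789)·(618.9·0.01605²/2) = 0.02778·4782·0.07972 = 10.59 Pa.
ΔP = 10.59 Pa = 0.01059 kPa.

ΔP ≈ 0.01059 kPa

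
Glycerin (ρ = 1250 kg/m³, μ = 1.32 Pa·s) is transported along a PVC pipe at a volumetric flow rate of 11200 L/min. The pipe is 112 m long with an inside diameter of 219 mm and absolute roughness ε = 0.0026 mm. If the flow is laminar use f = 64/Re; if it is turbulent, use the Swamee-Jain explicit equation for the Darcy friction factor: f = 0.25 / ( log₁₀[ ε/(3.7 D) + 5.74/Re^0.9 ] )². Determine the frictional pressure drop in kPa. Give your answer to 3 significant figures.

ΔP ≈ 489 kPa

Q = 11200 L/min = 11200/60000 = 0.1867 m³/s.
Cross-sectional area A = πD²/4 = π(0.219)²/4 = 0.03767 m²; mean velocity V = Q/A = 0.1867/0.03767 = 4.956 m/s.
Reynolds number Re = ρVD/μ = 1250 · 4.956 · 0.219 / 1.32 = 1028.
Re < 2300 → laminar flow, so f = 64/Re = 64/1028 = 0.06227 (the turbulent correlation is not needed).
Darcy-Weisbach: ΔP = f(L/D)(ρV²/2) = 0.06227·(112/0.219)·(1250·4.956²/2) = 0.06227·511.4·1.535e+04 = 4.888e+05 Pa.
ΔP = 4.888e+05 Pa = 489 kPa.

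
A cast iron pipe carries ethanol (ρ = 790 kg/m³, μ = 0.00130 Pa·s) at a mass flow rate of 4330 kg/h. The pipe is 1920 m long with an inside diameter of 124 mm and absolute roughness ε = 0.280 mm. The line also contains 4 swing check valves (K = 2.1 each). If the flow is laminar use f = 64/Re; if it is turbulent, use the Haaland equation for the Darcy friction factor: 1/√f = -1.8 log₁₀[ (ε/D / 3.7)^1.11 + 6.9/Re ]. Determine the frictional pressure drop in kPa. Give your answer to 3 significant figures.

ṁ = 4330 kg/h = 4330/3600 = 1.203 kg/s.
A = πD²/4 = π(0.124)²/4 = 0.01208 m²; mean velocity V = ṁ/(ρA) = 1.203/(790 · 0.01208) = 0.1261 m/s.
Reynolds number Re = ρVD/μ = 790 · 0.1261 · 0.124 / 0.0013 = 9500.
Re > 4000 → turbulent. Relative roughness ε/D = 0.00028/0.124 = 0.00226. Haaland: 1/√f = -1.8 log₁₀[(0.00226/3.7)^1.11 + 6.9/9500] = -1.8 log₁₀[0.00027 + 0.000726] = 5.403, so f = 0.03426.
Total minor-loss coefficient ΣK = 4·2.1 = 8.4.
ΔP = [f·L/D + ΣK]·(ρV²/2) = [0.03426·1920/0.124 + 8.4]·(790·0.1261²/2) = [530.5 + 8.4]·6.278 = 3383 Pa.
ΔP = 3383 Pa = 3.38 kPa.

ΔP ≈ 3.38 kPa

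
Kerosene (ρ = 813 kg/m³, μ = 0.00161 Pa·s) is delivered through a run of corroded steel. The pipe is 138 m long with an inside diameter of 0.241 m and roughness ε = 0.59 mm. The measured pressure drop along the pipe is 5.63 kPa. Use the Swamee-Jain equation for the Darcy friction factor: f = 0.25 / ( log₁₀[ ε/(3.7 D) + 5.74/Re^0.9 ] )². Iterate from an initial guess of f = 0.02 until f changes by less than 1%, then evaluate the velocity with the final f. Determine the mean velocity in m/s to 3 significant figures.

V ≈ 0.960 m/s

Rearranging Darcy-Weisbach: V = √(2·ΔP·D/(f·L·ρ)). With ε/D = 0.00059/0.241 = 0.00245, iterate starting from f = 0.02:
  f = 0.02 → V = √(2·5630·0.241/(0.02·138·813)) = 1.1 m/s; Re = ρVD/μ = 1.338e+05; f → 0.02608
  f = 0.02608 → V = 0.9631 m/s; Re = 1.172e+05; f → 0.02624
Converged (Δf/f < 1%). With the final f = 0.02624: V = √(2·5630·0.241/(0.02624·138·813)) = 0.9601 m/s.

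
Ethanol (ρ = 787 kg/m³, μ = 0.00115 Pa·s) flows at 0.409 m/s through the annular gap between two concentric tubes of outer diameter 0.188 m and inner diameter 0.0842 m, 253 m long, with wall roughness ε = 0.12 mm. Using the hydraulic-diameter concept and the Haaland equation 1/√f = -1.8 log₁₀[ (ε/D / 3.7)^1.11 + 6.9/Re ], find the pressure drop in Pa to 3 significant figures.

ΔP ≈ 4190 Pa

Hydraulic diameter D_h = 4A/P = D_o - D_i = 0.188 - 0.0842 = 0.1038 m.
Re = ρVD_h/μ = 787·0.409·0.1038/0.00115 = 2.905e+04.
ε/D_h = 0.00012/0.1038 = 0.00116; Haaland gives 1/√f = -1.8 log₁₀[0.000129+0.000237] = 6.186, so f = 0.02614.
ΔP = f(L/D_h)(ρV²/2) = 0.02614·253/0.1038·65.83 = 4193 Pa.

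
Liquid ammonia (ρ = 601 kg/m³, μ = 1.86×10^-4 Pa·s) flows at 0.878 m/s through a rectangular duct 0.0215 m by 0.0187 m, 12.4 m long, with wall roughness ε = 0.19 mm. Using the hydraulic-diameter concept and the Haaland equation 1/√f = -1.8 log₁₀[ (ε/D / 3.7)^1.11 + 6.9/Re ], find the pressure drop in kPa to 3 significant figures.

Hydraulic diameter D_h = 4A/P = 4·(0.0215·0.0187)/(2·(0.0215+0.0187)) = 0.001608/0.0804 = 0.02 m.
Re = ρVD_h/μ = 601·0.878·0.02/0.000186 = 5.675e+04.
ε/D_h = 0.00019/0.02 = 0.0095; Haaland gives 1/√f = -1.8 log₁₀[0.00133+0.000122] = 5.108, so f = 0.03833.
ΔP = f(L/D_h)(ρV²/2) = 0.03833·12.4/0.02·231.7 = 5505 Pa.
ΔP = 5.50 kPa.

ΔP ≈ 5.50 kPa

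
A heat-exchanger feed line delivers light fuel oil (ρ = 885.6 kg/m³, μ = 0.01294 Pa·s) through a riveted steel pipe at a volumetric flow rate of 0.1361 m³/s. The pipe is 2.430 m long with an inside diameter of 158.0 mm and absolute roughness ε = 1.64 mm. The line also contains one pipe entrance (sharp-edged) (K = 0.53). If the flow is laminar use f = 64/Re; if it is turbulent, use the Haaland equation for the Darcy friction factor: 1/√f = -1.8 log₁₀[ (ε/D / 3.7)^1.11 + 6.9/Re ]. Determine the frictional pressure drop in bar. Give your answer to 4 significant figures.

Cross-sectional area A = πD²/4 = π(0.158)²/4 = 0.01961 m²; mean velocity V = Q/A = 0.1361/0.01961 = 6.942 m/s.
Reynolds number Re = ρVD/μ = 885.6 · 6.942 · 0.158 / 0.0129 = 7.506e+04.
Re > 4000 → turbulent. Relative roughness ε/D = 0.00164/0.158 = 0.0104. Haaland: 1/√f = -1.8 log₁₀[(0.0104/3.7)^1.11 + 6.9/7.506e+04] = -1.8 log₁₀[0.00147 + 9.19e-05] = 5.052, so f = 0.03919.
Total minor-loss coefficient ΣK = 1·0.53 = 0.53.
ΔP = [f·L/D + ΣK]·(ρV²/2) = [0.03919·2.43/0.158 + 0.53]·(885.6·6.942²/2) = [0.6027 + 0.53]·2.134e+04 = 2.417e+04 Pa.
ΔP = 2.417e+04 Pa = 0.2417 bar.

ΔP ≈ 0.2417 bar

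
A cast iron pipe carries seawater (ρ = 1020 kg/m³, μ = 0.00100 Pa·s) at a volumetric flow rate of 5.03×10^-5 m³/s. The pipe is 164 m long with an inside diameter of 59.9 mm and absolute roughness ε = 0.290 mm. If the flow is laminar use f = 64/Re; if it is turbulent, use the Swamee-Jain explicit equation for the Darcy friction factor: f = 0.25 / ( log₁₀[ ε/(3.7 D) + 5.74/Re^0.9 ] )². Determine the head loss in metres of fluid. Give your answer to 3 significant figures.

h_f ≈ 0.00261 m

Cross-sectional area A = πD²/4 = π(0.0599)²/4 = 0.002818 m²; mean velocity V = Q/A = 5.03e-05/0.002818 = 0.01785 m/s.
Reynolds number Re = ρVD/μ = 1020 · 0.01785 · 0.0599 / 0.001 = 1091.
Re < 2300 → laminar flow, so f = 64/Re = 64/1091 = 0.05869 (the turbulent correlation is not needed).
Darcy-Weisbach: ΔP = f(L/D)(ρV²/2) = 0.05869·(164/0.0599)·(1020·0.01785²/2) = 0.05869·2738·0.1625 = 26.11 Pa.
Head loss h_f = ΔP/(ρg) = 26.11/(1020·9.81) = 0.00261 m.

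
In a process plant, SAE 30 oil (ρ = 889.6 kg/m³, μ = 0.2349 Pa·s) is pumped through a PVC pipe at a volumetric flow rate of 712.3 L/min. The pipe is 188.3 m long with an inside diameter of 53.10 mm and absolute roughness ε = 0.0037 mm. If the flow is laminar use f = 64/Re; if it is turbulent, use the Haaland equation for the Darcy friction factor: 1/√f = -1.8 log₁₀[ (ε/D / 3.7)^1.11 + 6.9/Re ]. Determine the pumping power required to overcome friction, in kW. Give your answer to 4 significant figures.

P ≈ 31.95 kW

Q = 712.3 L/min = 712.3/60000 = 0.01187 m³/s.
Cross-sectional area A = πD²/4 = π(0.0531)²/4 = 0.002215 m²; mean velocity V = Q/A = 0.01187/0.002215 = 5.361 m/s.
Reynolds number Re = ρVD/μ = 889.6 · 5.361 · 0.0531 / 0.235 = 1078.
Re < 2300 → laminar flow, so f = 64/Re = 64/1078 = 0.05937 (the turbulent correlation is not needed).
Darcy-Weisbach: ΔP = f(L/D)(ρV²/2) = 0.05937·(188.3/0.0531)·(889.6·5.361²/2) = 0.05937·3546·1.278e+04 = 2.691e+06 Pa.
Pumping power P = QΔP = 0.01187·2.691e+06 = 31948 W = 31.95 kW.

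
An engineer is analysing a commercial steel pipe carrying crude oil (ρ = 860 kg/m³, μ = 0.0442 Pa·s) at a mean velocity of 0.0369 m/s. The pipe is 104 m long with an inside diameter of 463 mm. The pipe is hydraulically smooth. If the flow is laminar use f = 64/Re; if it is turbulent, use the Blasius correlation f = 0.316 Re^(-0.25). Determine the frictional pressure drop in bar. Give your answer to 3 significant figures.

Reynolds number Re = ρVD/μ = 860 · 0.0369 · 0.463 / 0.0442 = 332.4.
Re < 2300 → laminar flow, so f = 64/Re = 64/332.4 = 0.1925 (the turbulent correlation is not needed).
Darcy-Weisbach: ΔP = f(L/D)(ρV²/2) = 0.1925·(104/0.463)·(860·0.0369²/2) = 0.1925·224.6·0.5855 = 25.32 Pa.
ΔP = 25.32 Pa = 2.53×10^-4 bar.

ΔP ≈ 2.53×10^-4 bar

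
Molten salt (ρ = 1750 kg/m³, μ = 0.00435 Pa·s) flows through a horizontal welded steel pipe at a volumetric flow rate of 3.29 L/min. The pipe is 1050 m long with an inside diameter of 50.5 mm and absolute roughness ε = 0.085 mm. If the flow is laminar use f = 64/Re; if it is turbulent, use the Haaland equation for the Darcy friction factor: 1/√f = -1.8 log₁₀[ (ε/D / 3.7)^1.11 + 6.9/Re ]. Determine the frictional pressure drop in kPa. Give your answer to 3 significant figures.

ΔP ≈ 1.57 kPa

Q = 3.29 L/min = 3.29/60000 = 5.483e-05 m³/s.
Cross-sectional area A = πD²/4 = π(0.0505)²/4 = 0.002003 m²; mean velocity V = Q/A = 5.483e-05/0.002003 = 0.02738 m/s.
Reynolds number Re = ρVD/μ = 1750 · 0.02738 · 0.0505 / 0.00435 = 556.2.
Re < 2300 → laminar flow, so f = 64/Re = 64/556.2 = 0.1151 (the turbulent correlation is not needed).
Darcy-Weisbach: ΔP = f(L/D)(ρV²/2) = 0.1151·(1050/0.0505)·(1750·0.02738²/2) = 0.1151·2.079e+04·0.6558 = 1569 Pa.
ΔP = 1569 Pa = 1.57 kPa.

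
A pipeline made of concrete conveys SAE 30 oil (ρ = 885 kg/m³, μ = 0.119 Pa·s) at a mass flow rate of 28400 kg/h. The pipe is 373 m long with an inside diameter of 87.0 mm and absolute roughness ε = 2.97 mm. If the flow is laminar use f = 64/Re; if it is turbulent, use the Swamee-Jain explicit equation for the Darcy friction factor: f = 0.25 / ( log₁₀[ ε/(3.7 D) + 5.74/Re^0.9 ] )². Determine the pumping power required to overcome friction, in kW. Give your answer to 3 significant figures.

ṁ = 28400 kg/h = 28400/3600 = 7.889 kg/s.
A = πD²/4 = π(0.087)²/4 = 0.005945 m²; mean velocity V = ṁ/(ρA) = 7.889/(885 · 0.005945) = 1.499 m/s.
Reynolds number Re = ρVD/μ = 885 · 1.499 · 0.087 / 0.119 = 970.2.
Re < 2300 → laminar flow, so f = 64/Re = 64/970.2 = 0.06597 (the turbulent correlation is not needed).
Darcy-Weisbach: ΔP = f(L/D)(ρV²/2) = 0.06597·(373/0.087)·(885·1.499²/2) = 0.06597·4287·995 = 2.814e+05 Pa.
Q = ṁ/ρ = 7.889/885 = 0.008914 m³/s.
Pumping power P = QΔP = 0.008914·2.814e+05 = 2508 W = 2.51 kW.

P ≈ 2.51 kW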